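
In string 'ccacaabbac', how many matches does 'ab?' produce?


Pattern 'ab?' matches 'a' optionally followed by 'b'.
String: 'ccacaabbac'
Scanning left to right for 'a' then checking next char:
  Match 1: 'a' (a not followed by b)
  Match 2: 'a' (a not followed by b)
  Match 3: 'ab' (a followed by b)
  Match 4: 'a' (a not followed by b)
Total matches: 4

4


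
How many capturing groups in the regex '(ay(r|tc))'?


To count capturing groups, count each '(' that starts a group.
Pattern: '(ay(r|tc))'
Walking through the pattern:
  Position 0: '(' -> group #1
  Position 3: '(' -> group #2
Total capturing groups: 2

2


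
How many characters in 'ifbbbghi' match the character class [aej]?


Character class [aej] matches any of: {a, e, j}
Scanning string 'ifbbbghi' character by character:
  pos 0: 'i' -> no
  pos 1: 'f' -> no
  pos 2: 'b' -> no
  pos 3: 'b' -> no
  pos 4: 'b' -> no
  pos 5: 'g' -> no
  pos 6: 'h' -> no
  pos 7: 'i' -> no
Total matches: 0

0


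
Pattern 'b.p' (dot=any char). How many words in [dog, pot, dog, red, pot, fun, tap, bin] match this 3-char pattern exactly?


Pattern 'b.p' means: starts with 'b', any single char, ends with 'p'.
Checking each word (must be exactly 3 chars):
  'dog' (len=3): no
  'pot' (len=3): no
  'dog' (len=3): no
  'red' (len=3): no
  'pot' (len=3): no
  'fun' (len=3): no
  'tap' (len=3): no
  'bin' (len=3): no
Matching words: []
Total: 0

0


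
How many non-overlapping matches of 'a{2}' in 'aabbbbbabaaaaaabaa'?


Pattern 'a{2}' matches exactly 2 consecutive a's (greedy, non-overlapping).
String: 'aabbbbbabaaaaaabaa'
Scanning for runs of a's:
  Run at pos 0: 'aa' (length 2) -> 1 match(es)
  Run at pos 7: 'a' (length 1) -> 0 match(es)
  Run at pos 9: 'aaaaaa' (length 6) -> 3 match(es)
  Run at pos 16: 'aa' (length 2) -> 1 match(es)
Matches found: ['aa', 'aa', 'aa', 'aa', 'aa']
Total: 5

5


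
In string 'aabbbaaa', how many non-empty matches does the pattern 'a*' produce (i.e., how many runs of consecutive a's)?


Pattern 'a*' matches zero or more a's. We want non-empty runs of consecutive a's.
String: 'aabbbaaa'
Walking through the string to find runs of a's:
  Run 1: positions 0-1 -> 'aa'
  Run 2: positions 5-7 -> 'aaa'
Non-empty runs found: ['aa', 'aaa']
Count: 2

2


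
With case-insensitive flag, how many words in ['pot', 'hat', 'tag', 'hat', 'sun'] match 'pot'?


Case-insensitive matching: compare each word's lowercase form to 'pot'.
  'pot' -> lower='pot' -> MATCH
  'hat' -> lower='hat' -> no
  'tag' -> lower='tag' -> no
  'hat' -> lower='hat' -> no
  'sun' -> lower='sun' -> no
Matches: ['pot']
Count: 1

1


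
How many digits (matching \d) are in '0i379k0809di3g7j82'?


\d matches any digit 0-9.
Scanning '0i379k0809di3g7j82':
  pos 0: '0' -> DIGIT
  pos 2: '3' -> DIGIT
  pos 3: '7' -> DIGIT
  pos 4: '9' -> DIGIT
  pos 6: '0' -> DIGIT
  pos 7: '8' -> DIGIT
  pos 8: '0' -> DIGIT
  pos 9: '9' -> DIGIT
  pos 12: '3' -> DIGIT
  pos 14: '7' -> DIGIT
  pos 16: '8' -> DIGIT
  pos 17: '2' -> DIGIT
Digits found: ['0', '3', '7', '9', '0', '8', '0', '9', '3', '7', '8', '2']
Total: 12

12


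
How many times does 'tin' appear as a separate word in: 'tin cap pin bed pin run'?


Scanning each word for exact match 'tin':
  Word 1: 'tin' -> MATCH
  Word 2: 'cap' -> no
  Word 3: 'pin' -> no
  Word 4: 'bed' -> no
  Word 5: 'pin' -> no
  Word 6: 'run' -> no
Total matches: 1

1


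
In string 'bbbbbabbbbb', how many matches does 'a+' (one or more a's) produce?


Pattern 'a+' matches one or more consecutive a's.
String: 'bbbbbabbbbb'
Scanning for runs of a:
  Match 1: 'a' (length 1)
Total matches: 1

1


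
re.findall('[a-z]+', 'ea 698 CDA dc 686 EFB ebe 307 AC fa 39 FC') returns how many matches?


Pattern '[a-z]+' finds one or more lowercase letters.
Text: 'ea 698 CDA dc 686 EFB ebe 307 AC fa 39 FC'
Scanning for matches:
  Match 1: 'ea'
  Match 2: 'dc'
  Match 3: 'ebe'
  Match 4: 'fa'
Total matches: 4

4


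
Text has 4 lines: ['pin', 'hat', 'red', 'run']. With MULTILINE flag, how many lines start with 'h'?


With MULTILINE flag, ^ matches the start of each line.
Lines: ['pin', 'hat', 'red', 'run']
Checking which lines start with 'h':
  Line 1: 'pin' -> no
  Line 2: 'hat' -> MATCH
  Line 3: 'red' -> no
  Line 4: 'run' -> no
Matching lines: ['hat']
Count: 1

1


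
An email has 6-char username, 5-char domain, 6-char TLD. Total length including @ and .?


An email address has format: username@domain.tld
Username length: 6
'@' character: 1
Domain length: 5
'.' character: 1
TLD length: 6
Total = 6 + 1 + 5 + 1 + 6 = 19

19


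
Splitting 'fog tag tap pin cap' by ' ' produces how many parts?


Splitting by ' ' breaks the string at each occurrence of the separator.
Text: 'fog tag tap pin cap'
Parts after split:
  Part 1: 'fog'
  Part 2: 'tag'
  Part 3: 'tap'
  Part 4: 'pin'
  Part 5: 'cap'
Total parts: 5

5


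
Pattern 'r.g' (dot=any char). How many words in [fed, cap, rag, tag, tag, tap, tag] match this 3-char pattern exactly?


Pattern 'r.g' means: starts with 'r', any single char, ends with 'g'.
Checking each word (must be exactly 3 chars):
  'fed' (len=3): no
  'cap' (len=3): no
  'rag' (len=3): MATCH
  'tag' (len=3): no
  'tag' (len=3): no
  'tap' (len=3): no
  'tag' (len=3): no
Matching words: ['rag']
Total: 1

1


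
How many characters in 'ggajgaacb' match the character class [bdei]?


Character class [bdei] matches any of: {b, d, e, i}
Scanning string 'ggajgaacb' character by character:
  pos 0: 'g' -> no
  pos 1: 'g' -> no
  pos 2: 'a' -> no
  pos 3: 'j' -> no
  pos 4: 'g' -> no
  pos 5: 'a' -> no
  pos 6: 'a' -> no
  pos 7: 'c' -> no
  pos 8: 'b' -> MATCH
Total matches: 1

1


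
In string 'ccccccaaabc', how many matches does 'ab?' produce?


Pattern 'ab?' matches 'a' optionally followed by 'b'.
String: 'ccccccaaabc'
Scanning left to right for 'a' then checking next char:
  Match 1: 'a' (a not followed by b)
  Match 2: 'a' (a not followed by b)
  Match 3: 'ab' (a followed by b)
Total matches: 3

3


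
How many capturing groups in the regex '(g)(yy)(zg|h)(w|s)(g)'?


To count capturing groups, count each '(' that starts a group.
Pattern: '(g)(yy)(zg|h)(w|s)(g)'
Walking through the pattern:
  Position 0: '(' -> group #1
  Position 3: '(' -> group #2
  Position 7: '(' -> group #3
  Position 13: '(' -> group #4
  Position 18: '(' -> group #5
Total capturing groups: 5

5


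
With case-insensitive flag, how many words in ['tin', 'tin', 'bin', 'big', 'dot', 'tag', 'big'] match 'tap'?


Case-insensitive matching: compare each word's lowercase form to 'tap'.
  'tin' -> lower='tin' -> no
  'tin' -> lower='tin' -> no
  'bin' -> lower='bin' -> no
  'big' -> lower='big' -> no
  'dot' -> lower='dot' -> no
  'tag' -> lower='tag' -> no
  'big' -> lower='big' -> no
Matches: []
Count: 0

0


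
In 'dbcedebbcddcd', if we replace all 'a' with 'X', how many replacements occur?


re.sub('a', 'X', text) replaces every occurrence of 'a' with 'X'.
Text: 'dbcedebbcddcd'
Scanning for 'a':
Total replacements: 0

0


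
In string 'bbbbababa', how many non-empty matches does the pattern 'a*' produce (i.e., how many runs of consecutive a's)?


Pattern 'a*' matches zero or more a's. We want non-empty runs of consecutive a's.
String: 'bbbbababa'
Walking through the string to find runs of a's:
  Run 1: positions 4-4 -> 'a'
  Run 2: positions 6-6 -> 'a'
  Run 3: positions 8-8 -> 'a'
Non-empty runs found: ['a', 'a', 'a']
Count: 3

3


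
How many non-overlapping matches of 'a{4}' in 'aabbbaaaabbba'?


Pattern 'a{4}' matches exactly 4 consecutive a's (greedy, non-overlapping).
String: 'aabbbaaaabbba'
Scanning for runs of a's:
  Run at pos 0: 'aa' (length 2) -> 0 match(es)
  Run at pos 5: 'aaaa' (length 4) -> 1 match(es)
  Run at pos 12: 'a' (length 1) -> 0 match(es)
Matches found: ['aaaa']
Total: 1

1


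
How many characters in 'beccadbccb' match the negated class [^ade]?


Negated class [^ade] matches any char NOT in {a, d, e}
Scanning 'beccadbccb':
  pos 0: 'b' -> MATCH
  pos 1: 'e' -> no (excluded)
  pos 2: 'c' -> MATCH
  pos 3: 'c' -> MATCH
  pos 4: 'a' -> no (excluded)
  pos 5: 'd' -> no (excluded)
  pos 6: 'b' -> MATCH
  pos 7: 'c' -> MATCH
  pos 8: 'c' -> MATCH
  pos 9: 'b' -> MATCH
Total matches: 7

7


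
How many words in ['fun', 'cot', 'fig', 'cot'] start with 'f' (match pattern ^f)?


Pattern ^f anchors to start of word. Check which words begin with 'f':
  'fun' -> MATCH (starts with 'f')
  'cot' -> no
  'fig' -> MATCH (starts with 'f')
  'cot' -> no
Matching words: ['fun', 'fig']
Count: 2

2


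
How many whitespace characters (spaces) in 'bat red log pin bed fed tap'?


\s matches whitespace characters (spaces, tabs, etc.).
Text: 'bat red log pin bed fed tap'
This text has 7 words separated by spaces.
Number of spaces = number of words - 1 = 7 - 1 = 6

6


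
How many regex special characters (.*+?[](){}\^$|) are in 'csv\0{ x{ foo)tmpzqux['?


Regex special characters are: . * + ? [ ] ( ) { } \ ^ $ |
Scanning 'csv\0{ x{ foo)tmpzqux[':
  pos 3: '\' -> SPECIAL
  pos 5: '{' -> SPECIAL
  pos 8: '{' -> SPECIAL
  pos 13: ')' -> SPECIAL
  pos 21: '[' -> SPECIAL
Special chars found: ['\\', '{', '{', ')', '[']
Total: 5

5


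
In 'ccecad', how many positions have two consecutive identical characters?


Looking for consecutive identical characters in 'ccecad':
  pos 0-1: 'c' vs 'c' -> MATCH ('cc')
  pos 1-2: 'c' vs 'e' -> different
  pos 2-3: 'e' vs 'c' -> different
  pos 3-4: 'c' vs 'a' -> different
  pos 4-5: 'a' vs 'd' -> different
Consecutive identical pairs: ['cc']
Count: 1

1


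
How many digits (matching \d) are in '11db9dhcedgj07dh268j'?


\d matches any digit 0-9.
Scanning '11db9dhcedgj07dh268j':
  pos 0: '1' -> DIGIT
  pos 1: '1' -> DIGIT
  pos 4: '9' -> DIGIT
  pos 12: '0' -> DIGIT
  pos 13: '7' -> DIGIT
  pos 16: '2' -> DIGIT
  pos 17: '6' -> DIGIT
  pos 18: '8' -> DIGIT
Digits found: ['1', '1', '9', '0', '7', '2', '6', '8']
Total: 8

8


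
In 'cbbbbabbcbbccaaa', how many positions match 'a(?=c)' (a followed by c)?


Lookahead 'a(?=c)' matches 'a' only when followed by 'c'.
String: 'cbbbbabbcbbccaaa'
Checking each position where char is 'a':
  pos 5: 'a' -> no (next='b')
  pos 13: 'a' -> no (next='a')
  pos 14: 'a' -> no (next='a')
Matching positions: []
Count: 0

0


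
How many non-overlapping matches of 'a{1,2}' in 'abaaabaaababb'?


Pattern 'a{1,2}' matches between 1 and 2 consecutive a's (greedy).
String: 'abaaabaaababb'
Finding runs of a's and applying greedy matching:
  Run at pos 0: 'a' (length 1)
  Run at pos 2: 'aaa' (length 3)
  Run at pos 6: 'aaa' (length 3)
  Run at pos 10: 'a' (length 1)
Matches: ['a', 'aa', 'a', 'aa', 'a', 'a']
Count: 6

6


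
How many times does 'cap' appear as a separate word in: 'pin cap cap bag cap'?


Scanning each word for exact match 'cap':
  Word 1: 'pin' -> no
  Word 2: 'cap' -> MATCH
  Word 3: 'cap' -> MATCH
  Word 4: 'bag' -> no
  Word 5: 'cap' -> MATCH
Total matches: 3

3


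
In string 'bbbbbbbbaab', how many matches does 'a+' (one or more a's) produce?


Pattern 'a+' matches one or more consecutive a's.
String: 'bbbbbbbbaab'
Scanning for runs of a:
  Match 1: 'aa' (length 2)
Total matches: 1

1


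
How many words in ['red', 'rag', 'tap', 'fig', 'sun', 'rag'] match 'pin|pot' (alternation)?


Alternation 'pin|pot' matches either 'pin' or 'pot'.
Checking each word:
  'red' -> no
  'rag' -> no
  'tap' -> no
  'fig' -> no
  'sun' -> no
  'rag' -> no
Matches: []
Count: 0

0


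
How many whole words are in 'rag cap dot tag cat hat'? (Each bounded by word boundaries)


Word boundaries (\b) mark the start/end of each word.
Text: 'rag cap dot tag cat hat'
Splitting by whitespace:
  Word 1: 'rag'
  Word 2: 'cap'
  Word 3: 'dot'
  Word 4: 'tag'
  Word 5: 'cat'
  Word 6: 'hat'
Total whole words: 6

6


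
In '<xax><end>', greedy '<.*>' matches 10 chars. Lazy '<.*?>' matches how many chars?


Greedy '<.*>' tries to match as MUCH as possible.
Lazy '<.*?>' tries to match as LITTLE as possible.

String: '<xax><end>'
Greedy '<.*>' starts at first '<' and extends to the LAST '>': '<xax><end>' (10 chars)
Lazy '<.*?>' starts at first '<' and stops at the FIRST '>': '<xax>' (5 chars)

5


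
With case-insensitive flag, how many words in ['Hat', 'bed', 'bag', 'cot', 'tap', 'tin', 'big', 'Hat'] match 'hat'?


Case-insensitive matching: compare each word's lowercase form to 'hat'.
  'Hat' -> lower='hat' -> MATCH
  'bed' -> lower='bed' -> no
  'bag' -> lower='bag' -> no
  'cot' -> lower='cot' -> no
  'tap' -> lower='tap' -> no
  'tin' -> lower='tin' -> no
  'big' -> lower='big' -> no
  'Hat' -> lower='hat' -> MATCH
Matches: ['Hat', 'Hat']
Count: 2

2


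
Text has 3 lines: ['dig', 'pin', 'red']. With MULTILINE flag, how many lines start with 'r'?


With MULTILINE flag, ^ matches the start of each line.
Lines: ['dig', 'pin', 'red']
Checking which lines start with 'r':
  Line 1: 'dig' -> no
  Line 2: 'pin' -> no
  Line 3: 'red' -> MATCH
Matching lines: ['red']
Count: 1

1


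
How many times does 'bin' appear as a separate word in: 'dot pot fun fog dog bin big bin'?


Scanning each word for exact match 'bin':
  Word 1: 'dot' -> no
  Word 2: 'pot' -> no
  Word 3: 'fun' -> no
  Word 4: 'fog' -> no
  Word 5: 'dog' -> no
  Word 6: 'bin' -> MATCH
  Word 7: 'big' -> no
  Word 8: 'bin' -> MATCH
Total matches: 2

2


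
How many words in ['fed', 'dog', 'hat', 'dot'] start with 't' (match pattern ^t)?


Pattern ^t anchors to start of word. Check which words begin with 't':
  'fed' -> no
  'dog' -> no
  'hat' -> no
  'dot' -> no
Matching words: []
Count: 0

0


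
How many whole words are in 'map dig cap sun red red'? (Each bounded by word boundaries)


Word boundaries (\b) mark the start/end of each word.
Text: 'map dig cap sun red red'
Splitting by whitespace:
  Word 1: 'map'
  Word 2: 'dig'
  Word 3: 'cap'
  Word 4: 'sun'
  Word 5: 'red'
  Word 6: 'red'
Total whole words: 6

6


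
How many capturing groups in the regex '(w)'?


To count capturing groups, count each '(' that starts a group.
Pattern: '(w)'
Walking through the pattern:
  Position 0: '(' -> group #1
Total capturing groups: 1

1


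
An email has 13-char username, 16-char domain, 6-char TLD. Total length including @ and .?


An email address has format: username@domain.tld
Username length: 13
'@' character: 1
Domain length: 16
'.' character: 1
TLD length: 6
Total = 13 + 1 + 16 + 1 + 6 = 37

37


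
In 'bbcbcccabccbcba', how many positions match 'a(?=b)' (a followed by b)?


Lookahead 'a(?=b)' matches 'a' only when followed by 'b'.
String: 'bbcbcccabccbcba'
Checking each position where char is 'a':
  pos 7: 'a' -> MATCH (next='b')
Matching positions: [7]
Count: 1

1


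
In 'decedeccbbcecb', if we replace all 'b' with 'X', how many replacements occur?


re.sub('b', 'X', text) replaces every occurrence of 'b' with 'X'.
Text: 'decedeccbbcecb'
Scanning for 'b':
  pos 8: 'b' -> replacement #1
  pos 9: 'b' -> replacement #2
  pos 13: 'b' -> replacement #3
Total replacements: 3

3


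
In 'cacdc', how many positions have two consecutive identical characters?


Looking for consecutive identical characters in 'cacdc':
  pos 0-1: 'c' vs 'a' -> different
  pos 1-2: 'a' vs 'c' -> different
  pos 2-3: 'c' vs 'd' -> different
  pos 3-4: 'd' vs 'c' -> different
Consecutive identical pairs: []
Count: 0

0


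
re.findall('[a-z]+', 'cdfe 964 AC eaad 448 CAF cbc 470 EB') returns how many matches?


Pattern '[a-z]+' finds one or more lowercase letters.
Text: 'cdfe 964 AC eaad 448 CAF cbc 470 EB'
Scanning for matches:
  Match 1: 'cdfe'
  Match 2: 'eaad'
  Match 3: 'cbc'
Total matches: 3

3


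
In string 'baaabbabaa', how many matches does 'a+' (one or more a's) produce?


Pattern 'a+' matches one or more consecutive a's.
String: 'baaabbabaa'
Scanning for runs of a:
  Match 1: 'aaa' (length 3)
  Match 2: 'a' (length 1)
  Match 3: 'aa' (length 2)
Total matches: 3

3


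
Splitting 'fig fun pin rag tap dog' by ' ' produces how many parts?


Splitting by ' ' breaks the string at each occurrence of the separator.
Text: 'fig fun pin rag tap dog'
Parts after split:
  Part 1: 'fig'
  Part 2: 'fun'
  Part 3: 'pin'
  Part 4: 'rag'
  Part 5: 'tap'
  Part 6: 'dog'
Total parts: 6

6


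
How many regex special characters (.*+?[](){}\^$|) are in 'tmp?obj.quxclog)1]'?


Regex special characters are: . * + ? [ ] ( ) { } \ ^ $ |
Scanning 'tmp?obj.quxclog)1]':
  pos 3: '?' -> SPECIAL
  pos 7: '.' -> SPECIAL
  pos 15: ')' -> SPECIAL
  pos 17: ']' -> SPECIAL
Special chars found: ['?', '.', ')', ']']
Total: 4

4


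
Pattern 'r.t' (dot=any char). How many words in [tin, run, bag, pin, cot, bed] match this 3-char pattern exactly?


Pattern 'r.t' means: starts with 'r', any single char, ends with 't'.
Checking each word (must be exactly 3 chars):
  'tin' (len=3): no
  'run' (len=3): no
  'bag' (len=3): no
  'pin' (len=3): no
  'cot' (len=3): no
  'bed' (len=3): no
Matching words: []
Total: 0

0


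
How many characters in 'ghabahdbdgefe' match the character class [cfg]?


Character class [cfg] matches any of: {c, f, g}
Scanning string 'ghabahdbdgefe' character by character:
  pos 0: 'g' -> MATCH
  pos 1: 'h' -> no
  pos 2: 'a' -> no
  pos 3: 'b' -> no
  pos 4: 'a' -> no
  pos 5: 'h' -> no
  pos 6: 'd' -> no
  pos 7: 'b' -> no
  pos 8: 'd' -> no
  pos 9: 'g' -> MATCH
  pos 10: 'e' -> no
  pos 11: 'f' -> MATCH
  pos 12: 'e' -> no
Total matches: 3

3


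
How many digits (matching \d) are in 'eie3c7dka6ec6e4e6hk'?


\d matches any digit 0-9.
Scanning 'eie3c7dka6ec6e4e6hk':
  pos 3: '3' -> DIGIT
  pos 5: '7' -> DIGIT
  pos 9: '6' -> DIGIT
  pos 12: '6' -> DIGIT
  pos 14: '4' -> DIGIT
  pos 16: '6' -> DIGIT
Digits found: ['3', '7', '6', '6', '4', '6']
Total: 6

6


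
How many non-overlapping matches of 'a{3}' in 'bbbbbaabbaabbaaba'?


Pattern 'a{3}' matches exactly 3 consecutive a's (greedy, non-overlapping).
String: 'bbbbbaabbaabbaaba'
Scanning for runs of a's:
  Run at pos 5: 'aa' (length 2) -> 0 match(es)
  Run at pos 9: 'aa' (length 2) -> 0 match(es)
  Run at pos 13: 'aa' (length 2) -> 0 match(es)
  Run at pos 16: 'a' (length 1) -> 0 match(es)
Matches found: []
Total: 0

0


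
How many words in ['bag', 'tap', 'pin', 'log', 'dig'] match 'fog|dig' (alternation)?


Alternation 'fog|dig' matches either 'fog' or 'dig'.
Checking each word:
  'bag' -> no
  'tap' -> no
  'pin' -> no
  'log' -> no
  'dig' -> MATCH
Matches: ['dig']
Count: 1

1


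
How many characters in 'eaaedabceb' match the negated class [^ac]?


Negated class [^ac] matches any char NOT in {a, c}
Scanning 'eaaedabceb':
  pos 0: 'e' -> MATCH
  pos 1: 'a' -> no (excluded)
  pos 2: 'a' -> no (excluded)
  pos 3: 'e' -> MATCH
  pos 4: 'd' -> MATCH
  pos 5: 'a' -> no (excluded)
  pos 6: 'b' -> MATCH
  pos 7: 'c' -> no (excluded)
  pos 8: 'e' -> MATCH
  pos 9: 'b' -> MATCH
Total matches: 6

6


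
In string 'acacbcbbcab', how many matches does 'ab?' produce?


Pattern 'ab?' matches 'a' optionally followed by 'b'.
String: 'acacbcbbcab'
Scanning left to right for 'a' then checking next char:
  Match 1: 'a' (a not followed by b)
  Match 2: 'a' (a not followed by b)
  Match 3: 'ab' (a followed by b)
Total matches: 3

3


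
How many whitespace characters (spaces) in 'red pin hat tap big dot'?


\s matches whitespace characters (spaces, tabs, etc.).
Text: 'red pin hat tap big dot'
This text has 6 words separated by spaces.
Number of spaces = number of words - 1 = 6 - 1 = 5

5


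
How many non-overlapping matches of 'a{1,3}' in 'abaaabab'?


Pattern 'a{1,3}' matches between 1 and 3 consecutive a's (greedy).
String: 'abaaabab'
Finding runs of a's and applying greedy matching:
  Run at pos 0: 'a' (length 1)
  Run at pos 2: 'aaa' (length 3)
  Run at pos 6: 'a' (length 1)
Matches: ['a', 'aaa', 'a']
Count: 3

3


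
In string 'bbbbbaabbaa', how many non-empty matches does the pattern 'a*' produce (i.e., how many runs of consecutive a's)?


Pattern 'a*' matches zero or more a's. We want non-empty runs of consecutive a's.
String: 'bbbbbaabbaa'
Walking through the string to find runs of a's:
  Run 1: positions 5-6 -> 'aa'
  Run 2: positions 9-10 -> 'aa'
Non-empty runs found: ['aa', 'aa']
Count: 2

2


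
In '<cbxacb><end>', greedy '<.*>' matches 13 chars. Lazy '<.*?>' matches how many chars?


Greedy '<.*>' tries to match as MUCH as possible.
Lazy '<.*?>' tries to match as LITTLE as possible.

String: '<cbxacb><end>'
Greedy '<.*>' starts at first '<' and extends to the LAST '>': '<cbxacb><end>' (13 chars)
Lazy '<.*?>' starts at first '<' and stops at the FIRST '>': '<cbxacb>' (8 chars)

8


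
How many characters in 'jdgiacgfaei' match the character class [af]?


Character class [af] matches any of: {a, f}
Scanning string 'jdgiacgfaei' character by character:
  pos 0: 'j' -> no
  pos 1: 'd' -> no
  pos 2: 'g' -> no
  pos 3: 'i' -> no
  pos 4: 'a' -> MATCH
  pos 5: 'c' -> no
  pos 6: 'g' -> no
  pos 7: 'f' -> MATCH
  pos 8: 'a' -> MATCH
  pos 9: 'e' -> no
  pos 10: 'i' -> no
Total matches: 3

3


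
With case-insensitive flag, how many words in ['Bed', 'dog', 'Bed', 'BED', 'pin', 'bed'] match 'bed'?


Case-insensitive matching: compare each word's lowercase form to 'bed'.
  'Bed' -> lower='bed' -> MATCH
  'dog' -> lower='dog' -> no
  'Bed' -> lower='bed' -> MATCH
  'BED' -> lower='bed' -> MATCH
  'pin' -> lower='pin' -> no
  'bed' -> lower='bed' -> MATCH
Matches: ['Bed', 'Bed', 'BED', 'bed']
Count: 4

4


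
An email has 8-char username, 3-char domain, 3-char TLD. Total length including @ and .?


An email address has format: username@domain.tld
Username length: 8
'@' character: 1
Domain length: 3
'.' character: 1
TLD length: 3
Total = 8 + 1 + 3 + 1 + 3 = 16

16


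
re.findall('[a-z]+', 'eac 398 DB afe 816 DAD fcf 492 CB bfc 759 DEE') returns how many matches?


Pattern '[a-z]+' finds one or more lowercase letters.
Text: 'eac 398 DB afe 816 DAD fcf 492 CB bfc 759 DEE'
Scanning for matches:
  Match 1: 'eac'
  Match 2: 'afe'
  Match 3: 'fcf'
  Match 4: 'bfc'
Total matches: 4

4


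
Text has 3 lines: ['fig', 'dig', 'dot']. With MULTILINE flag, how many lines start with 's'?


With MULTILINE flag, ^ matches the start of each line.
Lines: ['fig', 'dig', 'dot']
Checking which lines start with 's':
  Line 1: 'fig' -> no
  Line 2: 'dig' -> no
  Line 3: 'dot' -> no
Matching lines: []
Count: 0

0


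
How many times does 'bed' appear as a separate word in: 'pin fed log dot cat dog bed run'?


Scanning each word for exact match 'bed':
  Word 1: 'pin' -> no
  Word 2: 'fed' -> no
  Word 3: 'log' -> no
  Word 4: 'dot' -> no
  Word 5: 'cat' -> no
  Word 6: 'dog' -> no
  Word 7: 'bed' -> MATCH
  Word 8: 'run' -> no
Total matches: 1

1


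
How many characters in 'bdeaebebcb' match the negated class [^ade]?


Negated class [^ade] matches any char NOT in {a, d, e}
Scanning 'bdeaebebcb':
  pos 0: 'b' -> MATCH
  pos 1: 'd' -> no (excluded)
  pos 2: 'e' -> no (excluded)
  pos 3: 'a' -> no (excluded)
  pos 4: 'e' -> no (excluded)
  pos 5: 'b' -> MATCH
  pos 6: 'e' -> no (excluded)
  pos 7: 'b' -> MATCH
  pos 8: 'c' -> MATCH
  pos 9: 'b' -> MATCH
Total matches: 5

5


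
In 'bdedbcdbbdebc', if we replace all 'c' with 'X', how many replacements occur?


re.sub('c', 'X', text) replaces every occurrence of 'c' with 'X'.
Text: 'bdedbcdbbdebc'
Scanning for 'c':
  pos 5: 'c' -> replacement #1
  pos 12: 'c' -> replacement #2
Total replacements: 2

2


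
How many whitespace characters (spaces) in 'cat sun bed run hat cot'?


\s matches whitespace characters (spaces, tabs, etc.).
Text: 'cat sun bed run hat cot'
This text has 6 words separated by spaces.
Number of spaces = number of words - 1 = 6 - 1 = 5

5


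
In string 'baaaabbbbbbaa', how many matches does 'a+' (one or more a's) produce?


Pattern 'a+' matches one or more consecutive a's.
String: 'baaaabbbbbbaa'
Scanning for runs of a:
  Match 1: 'aaaa' (length 4)
  Match 2: 'aa' (length 2)
Total matches: 2

2


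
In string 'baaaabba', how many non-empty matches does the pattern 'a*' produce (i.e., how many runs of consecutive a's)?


Pattern 'a*' matches zero or more a's. We want non-empty runs of consecutive a's.
String: 'baaaabba'
Walking through the string to find runs of a's:
  Run 1: positions 1-4 -> 'aaaa'
  Run 2: positions 7-7 -> 'a'
Non-empty runs found: ['aaaa', 'a']
Count: 2

2


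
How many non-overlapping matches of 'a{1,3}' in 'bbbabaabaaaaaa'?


Pattern 'a{1,3}' matches between 1 and 3 consecutive a's (greedy).
String: 'bbbabaabaaaaaa'
Finding runs of a's and applying greedy matching:
  Run at pos 3: 'a' (length 1)
  Run at pos 5: 'aa' (length 2)
  Run at pos 8: 'aaaaaa' (length 6)
Matches: ['a', 'aa', 'aaa', 'aaa']
Count: 4

4


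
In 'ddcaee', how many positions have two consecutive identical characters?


Looking for consecutive identical characters in 'ddcaee':
  pos 0-1: 'd' vs 'd' -> MATCH ('dd')
  pos 1-2: 'd' vs 'c' -> different
  pos 2-3: 'c' vs 'a' -> different
  pos 3-4: 'a' vs 'e' -> different
  pos 4-5: 'e' vs 'e' -> MATCH ('ee')
Consecutive identical pairs: ['dd', 'ee']
Count: 2

2


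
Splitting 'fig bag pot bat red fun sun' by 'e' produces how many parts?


Splitting by 'e' breaks the string at each occurrence of the separator.
Text: 'fig bag pot bat red fun sun'
Parts after split:
  Part 1: 'fig bag pot bat r'
  Part 2: 'd fun sun'
Total parts: 2

2


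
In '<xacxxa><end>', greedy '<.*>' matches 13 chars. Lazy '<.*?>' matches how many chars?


Greedy '<.*>' tries to match as MUCH as possible.
Lazy '<.*?>' tries to match as LITTLE as possible.

String: '<xacxxa><end>'
Greedy '<.*>' starts at first '<' and extends to the LAST '>': '<xacxxa><end>' (13 chars)
Lazy '<.*?>' starts at first '<' and stops at the FIRST '>': '<xacxxa>' (8 chars)

8


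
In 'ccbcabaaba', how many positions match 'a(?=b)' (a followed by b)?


Lookahead 'a(?=b)' matches 'a' only when followed by 'b'.
String: 'ccbcabaaba'
Checking each position where char is 'a':
  pos 4: 'a' -> MATCH (next='b')
  pos 6: 'a' -> no (next='a')
  pos 7: 'a' -> MATCH (next='b')
Matching positions: [4, 7]
Count: 2

2


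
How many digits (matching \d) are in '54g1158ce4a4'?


\d matches any digit 0-9.
Scanning '54g1158ce4a4':
  pos 0: '5' -> DIGIT
  pos 1: '4' -> DIGIT
  pos 3: '1' -> DIGIT
  pos 4: '1' -> DIGIT
  pos 5: '5' -> DIGIT
  pos 6: '8' -> DIGIT
  pos 9: '4' -> DIGIT
  pos 11: '4' -> DIGIT
Digits found: ['5', '4', '1', '1', '5', '8', '4', '4']
Total: 8

8


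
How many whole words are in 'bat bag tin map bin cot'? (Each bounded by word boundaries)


Word boundaries (\b) mark the start/end of each word.
Text: 'bat bag tin map bin cot'
Splitting by whitespace:
  Word 1: 'bat'
  Word 2: 'bag'
  Word 3: 'tin'
  Word 4: 'map'
  Word 5: 'bin'
  Word 6: 'cot'
Total whole words: 6

6


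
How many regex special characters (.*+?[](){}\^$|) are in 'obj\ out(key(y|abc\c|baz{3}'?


Regex special characters are: . * + ? [ ] ( ) { } \ ^ $ |
Scanning 'obj\ out(key(y|abc\c|baz{3}':
  pos 3: '\' -> SPECIAL
  pos 8: '(' -> SPECIAL
  pos 12: '(' -> SPECIAL
  pos 14: '|' -> SPECIAL
  pos 18: '\' -> SPECIAL
  pos 20: '|' -> SPECIAL
  pos 24: '{' -> SPECIAL
  pos 26: '}' -> SPECIAL
Special chars found: ['\\', '(', '(', '|', '\\', '|', '{', '}']
Total: 8

8


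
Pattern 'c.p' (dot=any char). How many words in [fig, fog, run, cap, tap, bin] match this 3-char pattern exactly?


Pattern 'c.p' means: starts with 'c', any single char, ends with 'p'.
Checking each word (must be exactly 3 chars):
  'fig' (len=3): no
  'fog' (len=3): no
  'run' (len=3): no
  'cap' (len=3): MATCH
  'tap' (len=3): no
  'bin' (len=3): no
Matching words: ['cap']
Total: 1

1


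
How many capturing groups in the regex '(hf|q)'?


To count capturing groups, count each '(' that starts a group.
Pattern: '(hf|q)'
Walking through the pattern:
  Position 0: '(' -> group #1
Total capturing groups: 1

1


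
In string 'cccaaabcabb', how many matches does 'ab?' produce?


Pattern 'ab?' matches 'a' optionally followed by 'b'.
String: 'cccaaabcabb'
Scanning left to right for 'a' then checking next char:
  Match 1: 'a' (a not followed by b)
  Match 2: 'a' (a not followed by b)
  Match 3: 'ab' (a followed by b)
  Match 4: 'ab' (a followed by b)
Total matches: 4

4


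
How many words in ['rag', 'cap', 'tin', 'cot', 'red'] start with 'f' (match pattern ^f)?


Pattern ^f anchors to start of word. Check which words begin with 'f':
  'rag' -> no
  'cap' -> no
  'tin' -> no
  'cot' -> no
  'red' -> no
Matching words: []
Count: 0

0


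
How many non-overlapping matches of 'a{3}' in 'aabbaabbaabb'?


Pattern 'a{3}' matches exactly 3 consecutive a's (greedy, non-overlapping).
String: 'aabbaabbaabb'
Scanning for runs of a's:
  Run at pos 0: 'aa' (length 2) -> 0 match(es)
  Run at pos 4: 'aa' (length 2) -> 0 match(es)
  Run at pos 8: 'aa' (length 2) -> 0 match(es)
Matches found: []
Total: 0

0


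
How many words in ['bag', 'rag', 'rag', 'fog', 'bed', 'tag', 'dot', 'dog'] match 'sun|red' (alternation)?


Alternation 'sun|red' matches either 'sun' or 'red'.
Checking each word:
  'bag' -> no
  'rag' -> no
  'rag' -> no
  'fog' -> no
  'bed' -> no
  'tag' -> no
  'dot' -> no
  'dog' -> no
Matches: []
Count: 0

0


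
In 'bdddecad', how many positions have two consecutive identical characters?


Looking for consecutive identical characters in 'bdddecad':
  pos 0-1: 'b' vs 'd' -> different
  pos 1-2: 'd' vs 'd' -> MATCH ('dd')
  pos 2-3: 'd' vs 'd' -> MATCH ('dd')
  pos 3-4: 'd' vs 'e' -> different
  pos 4-5: 'e' vs 'c' -> different
  pos 5-6: 'c' vs 'a' -> different
  pos 6-7: 'a' vs 'd' -> different
Consecutive identical pairs: ['dd', 'dd']
Count: 2

2


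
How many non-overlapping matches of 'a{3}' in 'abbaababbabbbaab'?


Pattern 'a{3}' matches exactly 3 consecutive a's (greedy, non-overlapping).
String: 'abbaababbabbbaab'
Scanning for runs of a's:
  Run at pos 0: 'a' (length 1) -> 0 match(es)
  Run at pos 3: 'aa' (length 2) -> 0 match(es)
  Run at pos 6: 'a' (length 1) -> 0 match(es)
  Run at pos 9: 'a' (length 1) -> 0 match(es)
  Run at pos 13: 'aa' (length 2) -> 0 match(es)
Matches found: []
Total: 0

0


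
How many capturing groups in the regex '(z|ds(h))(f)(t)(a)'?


To count capturing groups, count each '(' that starts a group.
Pattern: '(z|ds(h))(f)(t)(a)'
Walking through the pattern:
  Position 0: '(' -> group #1
  Position 5: '(' -> group #2
  Position 9: '(' -> group #3
  Position 12: '(' -> group #4
  Position 15: '(' -> group #5
Total capturing groups: 5

5


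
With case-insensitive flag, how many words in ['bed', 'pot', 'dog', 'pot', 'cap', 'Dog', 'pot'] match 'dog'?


Case-insensitive matching: compare each word's lowercase form to 'dog'.
  'bed' -> lower='bed' -> no
  'pot' -> lower='pot' -> no
  'dog' -> lower='dog' -> MATCH
  'pot' -> lower='pot' -> no
  'cap' -> lower='cap' -> no
  'Dog' -> lower='dog' -> MATCH
  'pot' -> lower='pot' -> no
Matches: ['dog', 'Dog']
Count: 2

2


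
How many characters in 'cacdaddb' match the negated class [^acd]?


Negated class [^acd] matches any char NOT in {a, c, d}
Scanning 'cacdaddb':
  pos 0: 'c' -> no (excluded)
  pos 1: 'a' -> no (excluded)
  pos 2: 'c' -> no (excluded)
  pos 3: 'd' -> no (excluded)
  pos 4: 'a' -> no (excluded)
  pos 5: 'd' -> no (excluded)
  pos 6: 'd' -> no (excluded)
  pos 7: 'b' -> MATCH
Total matches: 1

1


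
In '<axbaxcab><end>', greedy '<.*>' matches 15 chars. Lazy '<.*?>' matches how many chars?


Greedy '<.*>' tries to match as MUCH as possible.
Lazy '<.*?>' tries to match as LITTLE as possible.

String: '<axbaxcab><end>'
Greedy '<.*>' starts at first '<' and extends to the LAST '>': '<axbaxcab><end>' (15 chars)
Lazy '<.*?>' starts at first '<' and stops at the FIRST '>': '<axbaxcab>' (10 chars)

10


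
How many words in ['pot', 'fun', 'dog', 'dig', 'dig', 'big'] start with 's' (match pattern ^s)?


Pattern ^s anchors to start of word. Check which words begin with 's':
  'pot' -> no
  'fun' -> no
  'dog' -> no
  'dig' -> no
  'dig' -> no
  'big' -> no
Matching words: []
Count: 0

0


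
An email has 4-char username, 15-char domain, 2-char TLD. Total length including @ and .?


An email address has format: username@domain.tld
Username length: 4
'@' character: 1
Domain length: 15
'.' character: 1
TLD length: 2
Total = 4 + 1 + 15 + 1 + 2 = 23

23


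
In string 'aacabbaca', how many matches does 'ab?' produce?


Pattern 'ab?' matches 'a' optionally followed by 'b'.
String: 'aacabbaca'
Scanning left to right for 'a' then checking next char:
  Match 1: 'a' (a not followed by b)
  Match 2: 'a' (a not followed by b)
  Match 3: 'ab' (a followed by b)
  Match 4: 'a' (a not followed by b)
  Match 5: 'a' (a not followed by b)
Total matches: 5

5


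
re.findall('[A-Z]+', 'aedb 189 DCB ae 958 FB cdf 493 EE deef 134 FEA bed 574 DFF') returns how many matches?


Pattern '[A-Z]+' finds one or more uppercase letters.
Text: 'aedb 189 DCB ae 958 FB cdf 493 EE deef 134 FEA bed 574 DFF'
Scanning for matches:
  Match 1: 'DCB'
  Match 2: 'FB'
  Match 3: 'EE'
  Match 4: 'FEA'
  Match 5: 'DFF'
Total matches: 5

5


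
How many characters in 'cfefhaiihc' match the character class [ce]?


Character class [ce] matches any of: {c, e}
Scanning string 'cfefhaiihc' character by character:
  pos 0: 'c' -> MATCH
  pos 1: 'f' -> no
  pos 2: 'e' -> MATCH
  pos 3: 'f' -> no
  pos 4: 'h' -> no
  pos 5: 'a' -> no
  pos 6: 'i' -> no
  pos 7: 'i' -> no
  pos 8: 'h' -> no
  pos 9: 'c' -> MATCH
Total matches: 3

3


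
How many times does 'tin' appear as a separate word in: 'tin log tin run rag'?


Scanning each word for exact match 'tin':
  Word 1: 'tin' -> MATCH
  Word 2: 'log' -> no
  Word 3: 'tin' -> MATCH
  Word 4: 'run' -> no
  Word 5: 'rag' -> no
Total matches: 2

2


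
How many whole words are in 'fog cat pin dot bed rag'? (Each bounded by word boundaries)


Word boundaries (\b) mark the start/end of each word.
Text: 'fog cat pin dot bed rag'
Splitting by whitespace:
  Word 1: 'fog'
  Word 2: 'cat'
  Word 3: 'pin'
  Word 4: 'dot'
  Word 5: 'bed'
  Word 6: 'rag'
Total whole words: 6

6


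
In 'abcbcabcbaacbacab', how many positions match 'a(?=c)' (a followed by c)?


Lookahead 'a(?=c)' matches 'a' only when followed by 'c'.
String: 'abcbcabcbaacbacab'
Checking each position where char is 'a':
  pos 0: 'a' -> no (next='b')
  pos 5: 'a' -> no (next='b')
  pos 9: 'a' -> no (next='a')
  pos 10: 'a' -> MATCH (next='c')
  pos 13: 'a' -> MATCH (next='c')
  pos 15: 'a' -> no (next='b')
Matching positions: [10, 13]
Count: 2

2


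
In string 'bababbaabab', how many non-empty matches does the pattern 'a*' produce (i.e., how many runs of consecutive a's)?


Pattern 'a*' matches zero or more a's. We want non-empty runs of consecutive a's.
String: 'bababbaabab'
Walking through the string to find runs of a's:
  Run 1: positions 1-1 -> 'a'
  Run 2: positions 3-3 -> 'a'
  Run 3: positions 6-7 -> 'aa'
  Run 4: positions 9-9 -> 'a'
Non-empty runs found: ['a', 'a', 'aa', 'a']
Count: 4

4


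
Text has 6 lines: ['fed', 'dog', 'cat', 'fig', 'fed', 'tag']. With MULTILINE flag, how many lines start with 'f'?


With MULTILINE flag, ^ matches the start of each line.
Lines: ['fed', 'dog', 'cat', 'fig', 'fed', 'tag']
Checking which lines start with 'f':
  Line 1: 'fed' -> MATCH
  Line 2: 'dog' -> no
  Line 3: 'cat' -> no
  Line 4: 'fig' -> MATCH
  Line 5: 'fed' -> MATCH
  Line 6: 'tag' -> no
Matching lines: ['fed', 'fig', 'fed']
Count: 3

3


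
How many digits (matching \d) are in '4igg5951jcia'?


\d matches any digit 0-9.
Scanning '4igg5951jcia':
  pos 0: '4' -> DIGIT
  pos 4: '5' -> DIGIT
  pos 5: '9' -> DIGIT
  pos 6: '5' -> DIGIT
  pos 7: '1' -> DIGIT
Digits found: ['4', '5', '9', '5', '1']
Total: 5

5


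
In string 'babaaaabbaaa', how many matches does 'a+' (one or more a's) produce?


Pattern 'a+' matches one or more consecutive a's.
String: 'babaaaabbaaa'
Scanning for runs of a:
  Match 1: 'a' (length 1)
  Match 2: 'aaaa' (length 4)
  Match 3: 'aaa' (length 3)
Total matches: 3

3


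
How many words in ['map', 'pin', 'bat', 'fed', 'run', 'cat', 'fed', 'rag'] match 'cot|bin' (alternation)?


Alternation 'cot|bin' matches either 'cot' or 'bin'.
Checking each word:
  'map' -> no
  'pin' -> no
  'bat' -> no
  'fed' -> no
  'run' -> no
  'cat' -> no
  'fed' -> no
  'rag' -> no
Matches: []
Count: 0

0


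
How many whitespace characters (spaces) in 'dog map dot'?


\s matches whitespace characters (spaces, tabs, etc.).
Text: 'dog map dot'
This text has 3 words separated by spaces.
Number of spaces = number of words - 1 = 3 - 1 = 2

2


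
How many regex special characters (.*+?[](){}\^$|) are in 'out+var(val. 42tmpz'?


Regex special characters are: . * + ? [ ] ( ) { } \ ^ $ |
Scanning 'out+var(val. 42tmpz':
  pos 3: '+' -> SPECIAL
  pos 7: '(' -> SPECIAL
  pos 11: '.' -> SPECIAL
Special chars found: ['+', '(', '.']
Total: 3

3


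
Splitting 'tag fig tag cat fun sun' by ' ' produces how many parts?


Splitting by ' ' breaks the string at each occurrence of the separator.
Text: 'tag fig tag cat fun sun'
Parts after split:
  Part 1: 'tag'
  Part 2: 'fig'
  Part 3: 'tag'
  Part 4: 'cat'
  Part 5: 'fun'
  Part 6: 'sun'
Total parts: 6

6


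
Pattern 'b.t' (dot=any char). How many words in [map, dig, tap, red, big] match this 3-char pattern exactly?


Pattern 'b.t' means: starts with 'b', any single char, ends with 't'.
Checking each word (must be exactly 3 chars):
  'map' (len=3): no
  'dig' (len=3): no
  'tap' (len=3): no
  'red' (len=3): no
  'big' (len=3): no
Matching words: []
Total: 0

0


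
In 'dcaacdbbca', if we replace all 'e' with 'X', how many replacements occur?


re.sub('e', 'X', text) replaces every occurrence of 'e' with 'X'.
Text: 'dcaacdbbca'
Scanning for 'e':
Total replacements: 0

0


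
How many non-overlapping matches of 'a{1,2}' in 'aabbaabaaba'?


Pattern 'a{1,2}' matches between 1 and 2 consecutive a's (greedy).
String: 'aabbaabaaba'
Finding runs of a's and applying greedy matching:
  Run at pos 0: 'aa' (length 2)
  Run at pos 4: 'aa' (length 2)
  Run at pos 7: 'aa' (length 2)
  Run at pos 10: 'a' (length 1)
Matches: ['aa', 'aa', 'aa', 'a']
Count: 4

4


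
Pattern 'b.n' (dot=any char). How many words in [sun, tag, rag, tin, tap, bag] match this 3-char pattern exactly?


Pattern 'b.n' means: starts with 'b', any single char, ends with 'n'.
Checking each word (must be exactly 3 chars):
  'sun' (len=3): no
  'tag' (len=3): no
  'rag' (len=3): no
  'tin' (len=3): no
  'tap' (len=3): no
  'bag' (len=3): no
Matching words: []
Total: 0

0


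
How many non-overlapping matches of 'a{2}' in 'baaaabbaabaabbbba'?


Pattern 'a{2}' matches exactly 2 consecutive a's (greedy, non-overlapping).
String: 'baaaabbaabaabbbba'
Scanning for runs of a's:
  Run at pos 1: 'aaaa' (length 4) -> 2 match(es)
  Run at pos 7: 'aa' (length 2) -> 1 match(es)
  Run at pos 10: 'aa' (length 2) -> 1 match(es)
  Run at pos 16: 'a' (length 1) -> 0 match(es)
Matches found: ['aa', 'aa', 'aa', 'aa']
Total: 4

4


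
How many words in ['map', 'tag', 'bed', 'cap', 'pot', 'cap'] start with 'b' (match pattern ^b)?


Pattern ^b anchors to start of word. Check which words begin with 'b':
  'map' -> no
  'tag' -> no
  'bed' -> MATCH (starts with 'b')
  'cap' -> no
  'pot' -> no
  'cap' -> no
Matching words: ['bed']
Count: 1

1


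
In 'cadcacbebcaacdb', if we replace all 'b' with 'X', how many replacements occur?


re.sub('b', 'X', text) replaces every occurrence of 'b' with 'X'.
Text: 'cadcacbebcaacdb'
Scanning for 'b':
  pos 6: 'b' -> replacement #1
  pos 8: 'b' -> replacement #2
  pos 14: 'b' -> replacement #3
Total replacements: 3

3


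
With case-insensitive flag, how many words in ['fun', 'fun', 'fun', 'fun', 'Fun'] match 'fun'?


Case-insensitive matching: compare each word's lowercase form to 'fun'.
  'fun' -> lower='fun' -> MATCH
  'fun' -> lower='fun' -> MATCH
  'fun' -> lower='fun' -> MATCH
  'fun' -> lower='fun' -> MATCH
  'Fun' -> lower='fun' -> MATCH
Matches: ['fun', 'fun', 'fun', 'fun', 'Fun']
Count: 5

5
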